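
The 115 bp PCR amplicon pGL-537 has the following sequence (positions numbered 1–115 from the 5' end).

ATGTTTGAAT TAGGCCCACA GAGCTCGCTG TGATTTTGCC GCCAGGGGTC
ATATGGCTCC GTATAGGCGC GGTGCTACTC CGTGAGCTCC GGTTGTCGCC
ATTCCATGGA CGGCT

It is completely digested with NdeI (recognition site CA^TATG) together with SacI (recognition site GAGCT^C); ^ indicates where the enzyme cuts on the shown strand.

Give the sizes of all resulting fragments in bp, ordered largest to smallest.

The NdeI site (CATATG) starts at position 50.
NdeI cuts after base 2 of each site, so after position 51.
SacI sites (GAGCTC) start at positions 21, 84.
SacI cuts after base 5 of each site (before the last base), so after positions 25, 88.
Combined cut positions: 25, 51, 88.
Linear molecule, 3 cuts → 4 fragments:
  1–25 → 25 bp
  26–51 → 26 bp
  52–88 → 37 bp
  89–115 → 27 bp
Sorted largest to smallest: 37, 27, 26, 25 bp.

37, 27, 26, 25 bp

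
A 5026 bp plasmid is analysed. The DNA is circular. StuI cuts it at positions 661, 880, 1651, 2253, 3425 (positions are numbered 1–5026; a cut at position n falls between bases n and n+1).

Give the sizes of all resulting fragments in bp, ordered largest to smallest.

Circular molecule, 5 cuts → 5 fragments:
  880 − 661 = 219 bp
  1651 − 880 = 771 bp
  2253 − 1651 = 602 bp
  3425 − 2253 = 1172 bp
  wrap: 5026 − 3425 + 661 = 2262 bp
Sorted largest to smallest: 2262, 1172, 771, 602, 219 bp.

2262, 1172, 771, 602, 219 bp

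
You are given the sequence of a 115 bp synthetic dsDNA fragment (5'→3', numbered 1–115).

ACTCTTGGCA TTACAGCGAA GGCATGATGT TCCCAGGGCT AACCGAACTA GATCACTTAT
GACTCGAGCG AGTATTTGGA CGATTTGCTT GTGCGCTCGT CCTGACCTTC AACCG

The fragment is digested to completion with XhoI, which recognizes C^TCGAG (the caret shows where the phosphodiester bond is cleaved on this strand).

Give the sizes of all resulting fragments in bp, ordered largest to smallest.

63, 52 bp

The XhoI site (CTCGAG) starts at position 63.
XhoI cuts after the first base of each site, so after position 63.
Linear molecule, 1 cut → 2 fragments:
  1–63 → 63 bp
  64–115 → 52 bp
Sorted largest to smallest: 63, 52 bp.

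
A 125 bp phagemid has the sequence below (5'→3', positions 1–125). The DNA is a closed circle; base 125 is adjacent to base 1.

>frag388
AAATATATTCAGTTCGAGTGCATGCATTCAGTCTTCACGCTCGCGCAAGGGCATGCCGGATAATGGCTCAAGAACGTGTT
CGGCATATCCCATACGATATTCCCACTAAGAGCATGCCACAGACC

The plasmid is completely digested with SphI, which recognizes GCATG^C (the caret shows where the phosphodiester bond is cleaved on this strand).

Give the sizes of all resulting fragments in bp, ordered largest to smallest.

61, 33, 31 bp

SphI sites (GCATGC) start at positions 20, 51, 112.
SphI cuts after base 5 of each site (before the last base), so after positions 24, 55, 116.
Circular molecule, 3 cuts → 3 fragments:
  25–55 → 31 bp
  56–116 → 61 bp
  117–125 then 1–24 → 9 + 24 = 33 bp
Sorted largest to smallest: 61, 33, 31 bp.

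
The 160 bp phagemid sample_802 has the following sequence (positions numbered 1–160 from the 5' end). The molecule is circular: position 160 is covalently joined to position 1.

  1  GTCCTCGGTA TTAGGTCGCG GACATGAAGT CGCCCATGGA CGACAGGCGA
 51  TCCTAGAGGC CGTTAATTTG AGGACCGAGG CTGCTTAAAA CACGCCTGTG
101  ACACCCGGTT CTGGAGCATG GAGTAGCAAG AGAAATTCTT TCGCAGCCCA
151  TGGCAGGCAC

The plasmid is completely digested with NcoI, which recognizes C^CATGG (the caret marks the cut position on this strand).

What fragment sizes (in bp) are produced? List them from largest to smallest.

114, 46 bp

NcoI sites (CCATGG) start at positions 34, 148.
NcoI cuts after the first base of each site, so after positions 34, 148.
Circular molecule, 2 cuts → 2 fragments:
  35–148 → 114 bp
  149–160 then 1–34 → 12 + 34 = 46 bp
Sorted largest to smallest: 114, 46 bp.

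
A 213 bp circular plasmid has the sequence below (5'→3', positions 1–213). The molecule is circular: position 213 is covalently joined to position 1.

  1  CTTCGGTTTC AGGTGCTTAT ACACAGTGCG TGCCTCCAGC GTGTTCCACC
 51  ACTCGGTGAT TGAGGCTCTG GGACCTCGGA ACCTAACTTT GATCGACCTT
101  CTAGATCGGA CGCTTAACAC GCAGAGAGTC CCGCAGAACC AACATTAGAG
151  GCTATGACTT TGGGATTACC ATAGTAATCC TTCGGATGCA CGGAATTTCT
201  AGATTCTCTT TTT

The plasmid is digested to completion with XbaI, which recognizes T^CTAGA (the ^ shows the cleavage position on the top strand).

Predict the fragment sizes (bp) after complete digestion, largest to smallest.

115, 98 bp

XbaI sites (TCTAGA) start at positions 100, 198.
XbaI cuts after the first base of each site, so after positions 100, 198.
Circular molecule, 2 cuts → 2 fragments:
  101–198 → 98 bp
  199–213 then 1–100 → 15 + 100 = 115 bp
Sorted largest to smallest: 115, 98 bp.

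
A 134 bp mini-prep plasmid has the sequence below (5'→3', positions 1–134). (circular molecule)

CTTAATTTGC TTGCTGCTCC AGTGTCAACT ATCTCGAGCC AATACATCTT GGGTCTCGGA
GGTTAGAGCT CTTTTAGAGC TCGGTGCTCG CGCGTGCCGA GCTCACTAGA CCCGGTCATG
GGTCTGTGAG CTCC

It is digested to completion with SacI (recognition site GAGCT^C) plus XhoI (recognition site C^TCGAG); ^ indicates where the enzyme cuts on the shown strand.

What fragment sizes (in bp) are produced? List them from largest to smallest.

SacI sites (GAGCTC) start at positions 66, 77, 99, 128.
SacI cuts after base 5 of each site (before the last base), so after positions 70, 81, 103, 132.
The XhoI site (CTCGAG) starts at position 33.
XhoI cuts after the first base of each site, so after position 33.
Combined cut positions: 33, 70, 81, 103, 132.
Circular molecule, 5 cuts → 5 fragments:
  34–70 → 37 bp
  71–81 → 11 bp
  82–103 → 22 bp
  104–132 → 29 bp
  133–134 then 1–33 → 2 + 33 = 35 bp
Sorted largest to smallest: 37, 35, 29, 22, 11 bp.

37, 35, 29, 22, 11 bp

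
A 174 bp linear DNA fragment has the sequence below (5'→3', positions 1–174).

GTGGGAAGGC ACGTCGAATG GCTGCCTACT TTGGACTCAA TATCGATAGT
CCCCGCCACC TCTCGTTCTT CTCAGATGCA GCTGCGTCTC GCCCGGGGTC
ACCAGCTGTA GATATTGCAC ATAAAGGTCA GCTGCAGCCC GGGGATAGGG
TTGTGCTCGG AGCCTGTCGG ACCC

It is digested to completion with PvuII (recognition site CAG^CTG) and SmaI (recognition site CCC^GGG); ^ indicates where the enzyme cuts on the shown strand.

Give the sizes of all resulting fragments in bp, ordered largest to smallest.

81, 34, 26, 13, 11, 9 bp

PvuII sites (CAGCTG) start at positions 79, 103, 129.
PvuII cuts after base 3 of each site, so after positions 81, 105, 131.
SmaI sites (CCCGGG) start at positions 92, 138.
SmaI cuts after base 3 of each site, so after positions 94, 140.
Combined cut positions: 81, 94, 105, 131, 140.
Linear molecule, 5 cuts → 6 fragments:
  1–81 → 81 bp
  82–94 → 13 bp
  95–105 → 11 bp
  106–131 → 26 bp
  132–140 → 9 bp
  141–174 → 34 bp
Sorted largest to smallest: 81, 34, 26, 13, 11, 9 bp.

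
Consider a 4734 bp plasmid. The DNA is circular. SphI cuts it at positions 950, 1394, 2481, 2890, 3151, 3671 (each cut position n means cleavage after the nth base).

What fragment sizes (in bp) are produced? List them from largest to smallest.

Circular molecule, 6 cuts → 6 fragments:
  1394 − 950 = 444 bp
  2481 − 1394 = 1087 bp
  2890 − 2481 = 409 bp
  3151 − 2890 = 261 bp
  3671 − 3151 = 520 bp
  wrap: 4734 − 3671 + 950 = 2013 bp
Sorted largest to smallest: 2013, 1087, 520, 444, 409, 261 bp.

2013, 1087, 520, 444, 409, 261 bp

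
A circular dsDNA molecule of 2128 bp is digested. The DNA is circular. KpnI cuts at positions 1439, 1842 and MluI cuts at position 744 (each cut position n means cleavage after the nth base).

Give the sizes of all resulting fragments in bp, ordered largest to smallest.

1030, 695, 403 bp

Combined cut positions (sorted): 744, 1439, 1842.
Circular molecule, 3 cuts → 3 fragments:
  1439 − 744 = 695 bp
  1842 − 1439 = 403 bp
  wrap: 2128 − 1842 + 744 = 1030 bp
Sorted largest to smallest: 1030, 695, 403 bp.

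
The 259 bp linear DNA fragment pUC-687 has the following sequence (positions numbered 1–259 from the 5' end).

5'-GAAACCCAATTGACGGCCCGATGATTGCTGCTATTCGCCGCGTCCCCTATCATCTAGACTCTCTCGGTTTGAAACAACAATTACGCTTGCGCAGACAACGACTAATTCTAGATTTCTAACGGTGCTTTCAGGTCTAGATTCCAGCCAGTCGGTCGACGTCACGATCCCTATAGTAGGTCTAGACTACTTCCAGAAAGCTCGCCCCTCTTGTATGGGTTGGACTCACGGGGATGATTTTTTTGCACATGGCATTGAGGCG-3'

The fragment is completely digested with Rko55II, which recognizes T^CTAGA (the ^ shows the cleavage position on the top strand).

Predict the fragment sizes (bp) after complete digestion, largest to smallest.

Rko55II sites (TCTAGA) start at positions 53, 107, 133, 178.
Rko55II cuts after the first base of each site, so after positions 53, 107, 133, 178.
Linear molecule, 4 cuts → 5 fragments:
  1–53 → 53 bp
  54–107 → 54 bp
  108–133 → 26 bp
  134–178 → 45 bp
  179–259 → 81 bp
Sorted largest to smallest: 81, 54, 53, 45, 26 bp.

81, 54, 53, 45, 26 bp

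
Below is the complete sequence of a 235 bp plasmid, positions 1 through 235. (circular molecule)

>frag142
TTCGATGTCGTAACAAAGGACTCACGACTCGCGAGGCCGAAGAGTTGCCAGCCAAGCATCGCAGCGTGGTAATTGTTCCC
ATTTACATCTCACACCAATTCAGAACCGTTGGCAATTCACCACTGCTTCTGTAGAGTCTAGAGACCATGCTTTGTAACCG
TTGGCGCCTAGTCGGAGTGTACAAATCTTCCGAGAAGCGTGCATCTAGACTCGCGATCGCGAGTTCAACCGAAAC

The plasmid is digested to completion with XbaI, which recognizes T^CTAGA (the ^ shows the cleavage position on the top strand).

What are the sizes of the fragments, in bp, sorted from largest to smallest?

168, 67 bp

XbaI sites (TCTAGA) start at positions 137, 204.
XbaI cuts after the first base of each site, so after positions 137, 204.
Circular molecule, 2 cuts → 2 fragments:
  138–204 → 67 bp
  205–235 then 1–137 → 31 + 137 = 168 bp
Sorted largest to smallest: 168, 67 bp.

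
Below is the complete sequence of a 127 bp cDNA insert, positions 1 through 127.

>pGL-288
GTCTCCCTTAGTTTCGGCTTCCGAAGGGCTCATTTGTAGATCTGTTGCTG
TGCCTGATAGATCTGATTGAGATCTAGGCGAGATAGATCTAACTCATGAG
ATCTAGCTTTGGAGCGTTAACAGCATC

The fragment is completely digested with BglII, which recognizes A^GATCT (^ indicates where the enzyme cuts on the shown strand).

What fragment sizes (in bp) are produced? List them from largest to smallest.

BglII sites (AGATCT) start at positions 38, 59, 70, 85, 99.
BglII cuts after the first base of each site, so after positions 38, 59, 70, 85, 99.
Linear molecule, 5 cuts → 6 fragments:
  1–38 → 38 bp
  39–59 → 21 bp
  60–70 → 11 bp
  71–85 → 15 bp
  86–99 → 14 bp
  100–127 → 28 bp
Sorted largest to smallest: 38, 28, 21, 15, 14, 11 bp.

38, 28, 21, 15, 14, 11 bp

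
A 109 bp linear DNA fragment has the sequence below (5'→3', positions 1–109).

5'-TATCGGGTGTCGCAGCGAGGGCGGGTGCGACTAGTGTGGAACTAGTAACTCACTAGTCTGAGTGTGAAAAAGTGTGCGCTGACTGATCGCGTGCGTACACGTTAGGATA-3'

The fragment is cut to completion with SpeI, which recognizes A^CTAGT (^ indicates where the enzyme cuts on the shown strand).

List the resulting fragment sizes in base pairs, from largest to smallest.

57, 30, 11, 11 bp

SpeI sites (ACTAGT) start at positions 30, 41, 52.
SpeI cuts after the first base of each site, so after positions 30, 41, 52.
Linear molecule, 3 cuts → 4 fragments:
  1–30 → 30 bp
  31–41 → 11 bp
  42–52 → 11 bp
  53–109 → 57 bp
Sorted largest to smallest: 57, 30, 11, 11 bp.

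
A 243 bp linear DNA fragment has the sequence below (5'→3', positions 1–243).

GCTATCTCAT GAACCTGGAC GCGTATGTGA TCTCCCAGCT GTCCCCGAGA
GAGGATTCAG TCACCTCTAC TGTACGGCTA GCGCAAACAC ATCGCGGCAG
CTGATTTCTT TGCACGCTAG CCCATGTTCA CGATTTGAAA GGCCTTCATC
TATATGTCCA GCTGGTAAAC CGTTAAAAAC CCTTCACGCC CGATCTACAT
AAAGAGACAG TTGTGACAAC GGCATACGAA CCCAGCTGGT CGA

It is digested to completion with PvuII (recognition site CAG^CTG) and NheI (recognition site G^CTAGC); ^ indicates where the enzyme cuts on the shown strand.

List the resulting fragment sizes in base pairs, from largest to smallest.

PvuII sites (CAGCTG) start at positions 36, 98, 159, 233.
PvuII cuts after base 3 of each site, so after positions 38, 100, 161, 235.
NheI sites (GCTAGC) start at positions 77, 116.
NheI cuts after the first base of each site, so after positions 77, 116.
Combined cut positions: 38, 77, 100, 116, 161, 235.
Linear molecule, 6 cuts → 7 fragments:
  1–38 → 38 bp
  39–77 → 39 bp
  78–100 → 23 bp
  101–116 → 16 bp
  117–161 → 45 bp
  162–235 → 74 bp
  236–243 → 8 bp
Sorted largest to smallest: 74, 45, 39, 38, 23, 16, 8 bp.

74, 45, 39, 38, 23, 16, 8 bp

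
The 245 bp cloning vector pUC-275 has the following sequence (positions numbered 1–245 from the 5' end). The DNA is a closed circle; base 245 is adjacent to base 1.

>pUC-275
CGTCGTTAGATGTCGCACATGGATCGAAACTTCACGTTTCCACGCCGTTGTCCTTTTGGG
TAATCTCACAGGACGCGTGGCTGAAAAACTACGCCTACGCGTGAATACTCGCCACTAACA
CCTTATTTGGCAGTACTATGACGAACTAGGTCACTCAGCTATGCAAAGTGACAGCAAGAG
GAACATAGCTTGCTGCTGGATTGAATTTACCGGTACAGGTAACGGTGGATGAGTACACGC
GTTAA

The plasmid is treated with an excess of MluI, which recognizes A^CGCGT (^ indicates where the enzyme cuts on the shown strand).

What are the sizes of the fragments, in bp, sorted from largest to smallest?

MluI sites (ACGCGT) start at positions 73, 97, 237.
MluI cuts after the first base of each site, so after positions 73, 97, 237.
Circular molecule, 3 cuts → 3 fragments:
  74–97 → 24 bp
  98–237 → 140 bp
  238–245 then 1–73 → 8 + 73 = 81 bp
Sorted largest to smallest: 140, 81, 24 bp.

140, 81, 24 bp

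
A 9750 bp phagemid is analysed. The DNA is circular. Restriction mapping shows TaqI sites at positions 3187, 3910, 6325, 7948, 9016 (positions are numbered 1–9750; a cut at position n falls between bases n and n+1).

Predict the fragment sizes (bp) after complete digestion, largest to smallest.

Circular molecule, 5 cuts → 5 fragments:
  3910 − 3187 = 723 bp
  6325 − 3910 = 2415 bp
  7948 − 6325 = 1623 bp
  9016 − 7948 = 1068 bp
  wrap: 9750 − 9016 + 3187 = 3921 bp
Sorted largest to smallest: 3921, 2415, 1623, 1068, 723 bp.

3921, 2415, 1623, 1068, 723 bp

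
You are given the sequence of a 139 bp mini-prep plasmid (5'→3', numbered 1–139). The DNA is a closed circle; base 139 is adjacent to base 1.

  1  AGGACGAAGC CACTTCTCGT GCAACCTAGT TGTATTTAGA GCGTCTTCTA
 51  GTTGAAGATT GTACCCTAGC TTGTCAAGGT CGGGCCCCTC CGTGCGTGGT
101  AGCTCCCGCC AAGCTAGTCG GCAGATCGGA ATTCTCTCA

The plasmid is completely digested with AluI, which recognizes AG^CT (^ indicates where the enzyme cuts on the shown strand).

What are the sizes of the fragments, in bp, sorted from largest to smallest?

95, 33, 11 bp

AluI sites (AGCT) start at positions 68, 101, 112.
AluI cuts after base 2 of each site, so after positions 69, 102, 113.
Circular molecule, 3 cuts → 3 fragments:
  70–102 → 33 bp
  103–113 → 11 bp
  114–139 then 1–69 → 26 + 69 = 95 bp
Sorted largest to smallest: 95, 33, 11 bp.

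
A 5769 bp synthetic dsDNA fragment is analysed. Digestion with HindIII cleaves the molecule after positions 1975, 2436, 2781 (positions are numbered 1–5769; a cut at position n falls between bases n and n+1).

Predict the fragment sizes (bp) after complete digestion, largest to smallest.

2988, 1975, 461, 345 bp

Linear molecule, 3 cuts → 4 fragments:
  1975 − 0 = 1975 bp
  2436 − 1975 = 461 bp
  2781 − 2436 = 345 bp
  5769 − 2781 = 2988 bp
Sorted largest to smallest: 2988, 1975, 461, 345 bp.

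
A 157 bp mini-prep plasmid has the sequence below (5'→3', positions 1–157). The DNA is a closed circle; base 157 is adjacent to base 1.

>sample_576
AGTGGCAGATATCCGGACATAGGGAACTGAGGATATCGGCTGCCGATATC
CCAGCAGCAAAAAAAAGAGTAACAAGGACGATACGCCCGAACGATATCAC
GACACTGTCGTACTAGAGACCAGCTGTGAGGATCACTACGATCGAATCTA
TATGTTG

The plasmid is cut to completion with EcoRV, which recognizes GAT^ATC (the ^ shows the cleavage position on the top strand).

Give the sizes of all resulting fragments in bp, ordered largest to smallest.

EcoRV sites (GATATC) start at positions 8, 32, 45, 93.
EcoRV cuts after base 3 of each site, so after positions 10, 34, 47, 95.
Circular molecule, 4 cuts → 4 fragments:
  11–34 → 24 bp
  35–47 → 13 bp
  48–95 → 48 bp
  96–157 then 1–10 → 62 + 10 = 72 bp
Sorted largest to smallest: 72, 48, 24, 13 bp.

72, 48, 24, 13 bp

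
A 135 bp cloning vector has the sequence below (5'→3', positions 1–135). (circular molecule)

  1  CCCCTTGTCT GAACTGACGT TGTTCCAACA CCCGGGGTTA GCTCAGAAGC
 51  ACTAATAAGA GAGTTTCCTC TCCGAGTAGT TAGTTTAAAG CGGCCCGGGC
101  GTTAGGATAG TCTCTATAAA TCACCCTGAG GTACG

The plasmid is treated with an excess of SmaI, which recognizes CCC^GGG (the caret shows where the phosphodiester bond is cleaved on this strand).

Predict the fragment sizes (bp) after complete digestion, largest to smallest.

72, 63 bp

SmaI sites (CCCGGG) start at positions 31, 94.
SmaI cuts after base 3 of each site, so after positions 33, 96.
Circular molecule, 2 cuts → 2 fragments:
  34–96 → 63 bp
  97–135 then 1–33 → 39 + 33 = 72 bp
Sorted largest to smallest: 72, 63 bp.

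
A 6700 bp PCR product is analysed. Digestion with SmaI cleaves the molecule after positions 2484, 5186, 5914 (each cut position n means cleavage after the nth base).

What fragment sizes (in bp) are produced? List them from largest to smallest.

Linear molecule, 3 cuts → 4 fragments:
  2484 − 0 = 2484 bp
  5186 − 2484 = 2702 bp
  5914 − 5186 = 728 bp
  6700 − 5914 = 786 bp
Sorted largest to smallest: 2702, 2484, 786, 728 bp.

2702, 2484, 786, 728 bp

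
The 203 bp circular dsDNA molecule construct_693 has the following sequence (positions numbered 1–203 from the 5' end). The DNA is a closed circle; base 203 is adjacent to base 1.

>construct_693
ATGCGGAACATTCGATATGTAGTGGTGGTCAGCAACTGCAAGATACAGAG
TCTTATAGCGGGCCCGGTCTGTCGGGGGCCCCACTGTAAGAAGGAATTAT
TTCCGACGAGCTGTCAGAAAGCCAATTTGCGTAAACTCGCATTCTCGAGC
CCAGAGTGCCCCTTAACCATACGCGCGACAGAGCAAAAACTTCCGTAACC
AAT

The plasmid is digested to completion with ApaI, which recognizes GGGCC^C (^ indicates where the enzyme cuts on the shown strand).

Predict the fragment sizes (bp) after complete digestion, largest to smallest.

ApaI sites (GGGCCC) start at positions 60, 76.
ApaI cuts after base 5 of each site (before the last base), so after positions 64, 80.
Circular molecule, 2 cuts → 2 fragments:
  65–80 → 16 bp
  81–203 then 1–64 → 123 + 64 = 187 bp
Sorted largest to smallest: 187, 16 bp.

187, 16 bp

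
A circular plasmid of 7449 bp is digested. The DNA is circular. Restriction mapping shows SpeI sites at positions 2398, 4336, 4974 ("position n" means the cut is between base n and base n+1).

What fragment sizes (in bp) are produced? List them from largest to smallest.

4873, 1938, 638 bp

Circular molecule, 3 cuts → 3 fragments:
  4336 − 2398 = 1938 bp
  4974 − 4336 = 638 bp
  wrap: 7449 − 4974 + 2398 = 4873 bp
Sorted largest to smallest: 4873, 1938, 638 bp.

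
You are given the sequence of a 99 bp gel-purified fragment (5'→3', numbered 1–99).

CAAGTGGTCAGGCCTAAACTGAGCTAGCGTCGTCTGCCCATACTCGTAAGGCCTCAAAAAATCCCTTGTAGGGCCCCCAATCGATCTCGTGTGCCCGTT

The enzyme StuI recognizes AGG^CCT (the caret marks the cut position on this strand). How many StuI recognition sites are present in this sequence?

AGGCCT occurs starting at positions 10, 49.
StuI cuts at 2 sites.

2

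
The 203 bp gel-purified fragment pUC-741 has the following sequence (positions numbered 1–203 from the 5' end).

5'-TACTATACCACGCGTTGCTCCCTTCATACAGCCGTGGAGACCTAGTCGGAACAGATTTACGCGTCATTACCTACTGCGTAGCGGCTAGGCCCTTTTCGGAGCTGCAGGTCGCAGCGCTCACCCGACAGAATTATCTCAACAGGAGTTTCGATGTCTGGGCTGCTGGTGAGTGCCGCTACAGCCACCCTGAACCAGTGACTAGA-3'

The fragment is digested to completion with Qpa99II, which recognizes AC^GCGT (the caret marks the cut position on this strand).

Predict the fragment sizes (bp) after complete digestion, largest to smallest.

143, 49, 11 bp

Qpa99II sites (ACGCGT) start at positions 10, 59.
Qpa99II cuts after base 2 of each site, so after positions 11, 60.
Linear molecule, 2 cuts → 3 fragments:
  1–11 → 11 bp
  12–60 → 49 bp
  61–203 → 143 bp
Sorted largest to smallest: 143, 49, 11 bp.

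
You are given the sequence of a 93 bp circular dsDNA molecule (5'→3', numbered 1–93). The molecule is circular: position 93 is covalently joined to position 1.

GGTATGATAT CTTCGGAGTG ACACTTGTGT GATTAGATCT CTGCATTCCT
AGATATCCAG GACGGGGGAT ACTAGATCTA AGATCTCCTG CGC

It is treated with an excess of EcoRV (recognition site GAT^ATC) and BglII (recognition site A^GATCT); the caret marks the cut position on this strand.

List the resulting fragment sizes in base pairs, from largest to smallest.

27, 20, 20, 19, 7 bp

EcoRV sites (GATATC) start at positions 6, 52.
EcoRV cuts after base 3 of each site, so after positions 8, 54.
BglII sites (AGATCT) start at positions 35, 74, 81.
BglII cuts after the first base of each site, so after positions 35, 74, 81.
Combined cut positions: 8, 35, 54, 74, 81.
Circular molecule, 5 cuts → 5 fragments:
  9–35 → 27 bp
  36–54 → 19 bp
  55–74 → 20 bp
  75–81 → 7 bp
  82–93 then 1–8 → 12 + 8 = 20 bp
Sorted largest to smallest: 27, 20, 20, 19, 7 bp.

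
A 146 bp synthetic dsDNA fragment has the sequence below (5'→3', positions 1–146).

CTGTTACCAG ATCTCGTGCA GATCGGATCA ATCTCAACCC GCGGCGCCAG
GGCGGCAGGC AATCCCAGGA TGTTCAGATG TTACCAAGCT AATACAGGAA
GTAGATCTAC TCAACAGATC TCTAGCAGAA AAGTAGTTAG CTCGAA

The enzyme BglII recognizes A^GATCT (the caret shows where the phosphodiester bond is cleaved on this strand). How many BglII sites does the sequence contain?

AGATCT occurs starting at positions 9, 103, 116.
BglII cuts at 3 sites.

3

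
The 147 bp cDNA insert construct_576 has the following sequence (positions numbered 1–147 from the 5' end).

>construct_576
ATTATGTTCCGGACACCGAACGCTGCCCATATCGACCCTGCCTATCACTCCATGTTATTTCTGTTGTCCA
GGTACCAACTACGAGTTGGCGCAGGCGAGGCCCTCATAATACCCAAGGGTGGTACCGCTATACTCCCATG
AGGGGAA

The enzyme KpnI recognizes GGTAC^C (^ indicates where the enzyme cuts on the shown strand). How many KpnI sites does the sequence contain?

GGTACC occurs starting at positions 71, 121.
KpnI cuts at 2 sites.

2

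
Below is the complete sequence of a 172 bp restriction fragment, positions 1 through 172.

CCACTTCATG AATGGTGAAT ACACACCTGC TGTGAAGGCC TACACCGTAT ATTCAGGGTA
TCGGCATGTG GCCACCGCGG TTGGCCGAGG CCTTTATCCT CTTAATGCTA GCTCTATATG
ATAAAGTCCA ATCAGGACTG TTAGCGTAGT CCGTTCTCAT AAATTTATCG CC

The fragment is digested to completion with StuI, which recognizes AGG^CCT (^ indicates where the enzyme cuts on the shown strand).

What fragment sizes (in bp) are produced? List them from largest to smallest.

82, 52, 38 bp

StuI sites (AGGCCT) start at positions 36, 88.
StuI cuts after base 3 of each site, so after positions 38, 90.
Linear molecule, 2 cuts → 3 fragments:
  1–38 → 38 bp
  39–90 → 52 bp
  91–172 → 82 bp
Sorted largest to smallest: 82, 52, 38 bp.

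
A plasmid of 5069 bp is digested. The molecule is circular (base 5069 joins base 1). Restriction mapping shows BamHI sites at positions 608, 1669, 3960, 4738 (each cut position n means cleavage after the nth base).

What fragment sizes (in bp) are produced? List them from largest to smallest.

Circular molecule, 4 cuts → 4 fragments:
  1669 − 608 = 1061 bp
  3960 − 1669 = 2291 bp
  4738 − 3960 = 778 bp
  wrap: 5069 − 4738 + 608 = 939 bp
Sorted largest to smallest: 2291, 1061, 939, 778 bp.

2291, 1061, 939, 778 bp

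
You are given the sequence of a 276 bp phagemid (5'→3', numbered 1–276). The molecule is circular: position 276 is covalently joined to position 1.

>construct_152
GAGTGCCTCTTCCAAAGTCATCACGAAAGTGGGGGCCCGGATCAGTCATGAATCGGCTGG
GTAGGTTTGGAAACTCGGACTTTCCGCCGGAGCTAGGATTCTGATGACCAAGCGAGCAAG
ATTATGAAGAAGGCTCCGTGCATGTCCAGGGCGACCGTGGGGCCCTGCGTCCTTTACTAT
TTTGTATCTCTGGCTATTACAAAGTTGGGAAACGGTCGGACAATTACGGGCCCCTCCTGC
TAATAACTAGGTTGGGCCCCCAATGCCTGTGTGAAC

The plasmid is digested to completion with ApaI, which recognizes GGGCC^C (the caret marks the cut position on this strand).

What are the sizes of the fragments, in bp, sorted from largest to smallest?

ApaI sites (GGGCCC) start at positions 33, 160, 228, 254.
ApaI cuts after base 5 of each site (before the last base), so after positions 37, 164, 232, 258.
Circular molecule, 4 cuts → 4 fragments:
  38–164 → 127 bp
  165–232 → 68 bp
  233–258 → 26 bp
  259–276 then 1–37 → 18 + 37 = 55 bp
Sorted largest to smallest: 127, 68, 55, 26 bp.

127, 68, 55, 26 bp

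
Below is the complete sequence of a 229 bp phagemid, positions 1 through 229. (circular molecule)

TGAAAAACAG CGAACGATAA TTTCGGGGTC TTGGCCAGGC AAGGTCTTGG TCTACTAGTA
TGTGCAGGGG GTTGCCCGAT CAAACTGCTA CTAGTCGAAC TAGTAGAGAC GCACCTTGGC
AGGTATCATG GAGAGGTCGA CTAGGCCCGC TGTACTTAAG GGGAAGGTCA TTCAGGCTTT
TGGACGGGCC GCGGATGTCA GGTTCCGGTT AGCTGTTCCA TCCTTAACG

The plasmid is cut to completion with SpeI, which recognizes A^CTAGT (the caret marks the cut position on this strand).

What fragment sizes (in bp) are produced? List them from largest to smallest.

184, 36, 9 bp

SpeI sites (ACTAGT) start at positions 54, 90, 99.
SpeI cuts after the first base of each site, so after positions 54, 90, 99.
Circular molecule, 3 cuts → 3 fragments:
  55–90 → 36 bp
  91–99 → 9 bp
  100–229 then 1–54 → 130 + 54 = 184 bp
Sorted largest to smallest: 184, 36, 9 bp.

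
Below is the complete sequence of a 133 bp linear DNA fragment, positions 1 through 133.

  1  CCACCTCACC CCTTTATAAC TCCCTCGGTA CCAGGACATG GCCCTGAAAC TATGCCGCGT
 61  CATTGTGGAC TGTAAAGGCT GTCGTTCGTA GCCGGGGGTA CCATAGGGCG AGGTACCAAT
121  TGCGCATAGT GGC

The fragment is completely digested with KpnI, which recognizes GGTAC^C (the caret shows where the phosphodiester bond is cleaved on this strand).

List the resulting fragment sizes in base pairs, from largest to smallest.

70, 31, 17, 15 bp

KpnI sites (GGTACC) start at positions 27, 97, 112.
KpnI cuts after base 5 of each site (before the last base), so after positions 31, 101, 116.
Linear molecule, 3 cuts → 4 fragments:
  1–31 → 31 bp
  32–101 → 70 bp
  102–116 → 15 bp
  117–133 → 17 bp
Sorted largest to smallest: 70, 31, 17, 15 bp.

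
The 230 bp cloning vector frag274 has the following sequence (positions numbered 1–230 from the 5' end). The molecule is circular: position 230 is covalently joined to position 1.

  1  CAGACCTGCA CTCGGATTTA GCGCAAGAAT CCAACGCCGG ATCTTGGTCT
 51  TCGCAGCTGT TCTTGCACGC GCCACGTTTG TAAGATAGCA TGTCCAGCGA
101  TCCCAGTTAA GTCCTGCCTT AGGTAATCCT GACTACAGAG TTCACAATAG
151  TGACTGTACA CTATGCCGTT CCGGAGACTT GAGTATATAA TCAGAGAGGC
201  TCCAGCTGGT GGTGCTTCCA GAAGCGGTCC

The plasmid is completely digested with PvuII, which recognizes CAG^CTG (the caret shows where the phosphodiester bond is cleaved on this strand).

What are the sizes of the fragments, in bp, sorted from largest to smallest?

PvuII sites (CAGCTG) start at positions 54, 203.
PvuII cuts after base 3 of each site, so after positions 56, 205.
Circular molecule, 2 cuts → 2 fragments:
  57–205 → 149 bp
  206–230 then 1–56 → 25 + 56 = 81 bp
Sorted largest to smallest: 149, 81 bp.

149, 81 bp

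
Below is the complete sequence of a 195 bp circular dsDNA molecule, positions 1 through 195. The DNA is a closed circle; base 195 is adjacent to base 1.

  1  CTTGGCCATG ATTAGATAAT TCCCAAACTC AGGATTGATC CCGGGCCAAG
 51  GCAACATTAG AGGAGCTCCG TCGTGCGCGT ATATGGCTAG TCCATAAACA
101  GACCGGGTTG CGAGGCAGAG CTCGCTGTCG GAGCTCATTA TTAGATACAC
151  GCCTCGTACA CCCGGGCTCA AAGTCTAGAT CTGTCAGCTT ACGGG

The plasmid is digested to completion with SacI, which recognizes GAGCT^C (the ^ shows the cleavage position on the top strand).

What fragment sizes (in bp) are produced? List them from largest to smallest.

127, 55, 13 bp

SacI sites (GAGCTC) start at positions 63, 118, 131.
SacI cuts after base 5 of each site (before the last base), so after positions 67, 122, 135.
Circular molecule, 3 cuts → 3 fragments:
  68–122 → 55 bp
  123–135 → 13 bp
  136–195 then 1–67 → 60 + 67 = 127 bp
Sorted largest to smallest: 127, 55, 13 bp.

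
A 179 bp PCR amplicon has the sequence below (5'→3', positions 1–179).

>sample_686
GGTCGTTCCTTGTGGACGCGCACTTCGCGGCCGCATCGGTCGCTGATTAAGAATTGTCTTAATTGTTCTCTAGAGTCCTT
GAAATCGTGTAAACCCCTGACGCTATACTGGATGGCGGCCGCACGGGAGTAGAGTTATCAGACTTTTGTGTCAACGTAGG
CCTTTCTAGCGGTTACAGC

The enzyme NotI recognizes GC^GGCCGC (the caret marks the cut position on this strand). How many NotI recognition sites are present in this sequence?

GCGGCCGC occurs starting at positions 27, 115.
NotI cuts at 2 sites.

2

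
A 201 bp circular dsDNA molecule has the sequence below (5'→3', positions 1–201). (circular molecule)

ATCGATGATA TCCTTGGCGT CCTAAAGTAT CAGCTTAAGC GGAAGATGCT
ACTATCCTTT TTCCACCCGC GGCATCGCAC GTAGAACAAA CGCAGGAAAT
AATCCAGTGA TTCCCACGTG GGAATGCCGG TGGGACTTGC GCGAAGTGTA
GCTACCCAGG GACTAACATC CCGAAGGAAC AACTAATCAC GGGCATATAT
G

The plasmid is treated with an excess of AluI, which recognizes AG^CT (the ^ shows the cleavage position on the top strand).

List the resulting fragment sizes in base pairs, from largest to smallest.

118, 83 bp

AluI sites (AGCT) start at positions 32, 150.
AluI cuts after base 2 of each site, so after positions 33, 151.
Circular molecule, 2 cuts → 2 fragments:
  34–151 → 118 bp
  152–201 then 1–33 → 50 + 33 = 83 bp
Sorted largest to smallest: 118, 83 bp.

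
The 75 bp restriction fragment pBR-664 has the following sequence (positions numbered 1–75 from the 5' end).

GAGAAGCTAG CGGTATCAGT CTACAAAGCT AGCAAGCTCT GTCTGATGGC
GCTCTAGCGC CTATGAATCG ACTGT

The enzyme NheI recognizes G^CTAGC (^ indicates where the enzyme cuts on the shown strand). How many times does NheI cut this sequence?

2

GCTAGC occurs starting at positions 6, 28.
NheI cuts at 2 sites.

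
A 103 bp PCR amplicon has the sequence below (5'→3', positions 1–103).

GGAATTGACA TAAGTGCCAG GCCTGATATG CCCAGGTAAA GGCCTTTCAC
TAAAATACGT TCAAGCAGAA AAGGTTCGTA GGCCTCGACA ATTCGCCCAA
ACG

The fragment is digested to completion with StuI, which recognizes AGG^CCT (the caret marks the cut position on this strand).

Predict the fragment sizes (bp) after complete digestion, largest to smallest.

40, 21, 21, 21 bp

StuI sites (AGGCCT) start at positions 19, 40, 80.
StuI cuts after base 3 of each site, so after positions 21, 42, 82.
Linear molecule, 3 cuts → 4 fragments:
  1–21 → 21 bp
  22–42 → 21 bp
  43–82 → 40 bp
  83–103 → 21 bp
Sorted largest to smallest: 40, 21, 21, 21 bp.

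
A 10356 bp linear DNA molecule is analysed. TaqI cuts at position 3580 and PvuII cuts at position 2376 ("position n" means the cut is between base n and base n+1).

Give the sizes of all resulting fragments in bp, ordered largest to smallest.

6776, 2376, 1204 bp

Combined cut positions (sorted): 2376, 3580.
Linear molecule, 2 cuts → 3 fragments:
  2376 − 0 = 2376 bp
  3580 − 2376 = 1204 bp
  10356 − 3580 = 6776 bp
Sorted largest to smallest: 6776, 2376, 1204 bp.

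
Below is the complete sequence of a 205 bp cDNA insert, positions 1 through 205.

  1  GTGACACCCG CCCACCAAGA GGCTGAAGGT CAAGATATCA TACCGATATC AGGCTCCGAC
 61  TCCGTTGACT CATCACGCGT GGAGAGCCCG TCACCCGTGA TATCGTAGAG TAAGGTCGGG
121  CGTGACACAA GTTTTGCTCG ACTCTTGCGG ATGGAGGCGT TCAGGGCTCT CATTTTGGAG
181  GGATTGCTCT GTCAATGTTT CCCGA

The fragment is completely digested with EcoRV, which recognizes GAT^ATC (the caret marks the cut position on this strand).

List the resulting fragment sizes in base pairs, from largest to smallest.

EcoRV sites (GATATC) start at positions 34, 45, 99.
EcoRV cuts after base 3 of each site, so after positions 36, 47, 101.
Linear molecule, 3 cuts → 4 fragments:
  1–36 → 36 bp
  37–47 → 11 bp
  48–101 → 54 bp
  102–205 → 104 bp
Sorted largest to smallest: 104, 54, 36, 11 bp.

104, 54, 36, 11 bp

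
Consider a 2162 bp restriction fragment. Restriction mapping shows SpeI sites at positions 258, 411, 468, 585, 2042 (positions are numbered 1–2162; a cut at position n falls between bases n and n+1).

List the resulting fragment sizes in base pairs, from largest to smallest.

Linear molecule, 5 cuts → 6 fragments:
  258 − 0 = 258 bp
  411 − 258 = 153 bp
  468 − 411 = 57 bp
  585 − 468 = 117 bp
  2042 − 585 = 1457 bp
  2162 − 2042 = 120 bp
Sorted largest to smallest: 1457, 258, 153, 120, 117, 57 bp.

1457, 258, 153, 120, 117, 57 bp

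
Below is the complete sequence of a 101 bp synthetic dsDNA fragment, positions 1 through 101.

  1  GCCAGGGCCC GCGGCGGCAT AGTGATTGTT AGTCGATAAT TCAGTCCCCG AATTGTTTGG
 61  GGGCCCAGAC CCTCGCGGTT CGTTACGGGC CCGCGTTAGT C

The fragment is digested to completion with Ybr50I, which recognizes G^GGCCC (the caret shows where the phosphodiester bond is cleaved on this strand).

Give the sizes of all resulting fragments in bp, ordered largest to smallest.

56, 26, 14, 5 bp

Ybr50I sites (GGGCCC) start at positions 5, 61, 87.
Ybr50I cuts after the first base of each site, so after positions 5, 61, 87.
Linear molecule, 3 cuts → 4 fragments:
  1–5 → 5 bp
  6–61 → 56 bp
  62–87 → 26 bp
  88–101 → 14 bp
Sorted largest to smallest: 56, 26, 14, 5 bp.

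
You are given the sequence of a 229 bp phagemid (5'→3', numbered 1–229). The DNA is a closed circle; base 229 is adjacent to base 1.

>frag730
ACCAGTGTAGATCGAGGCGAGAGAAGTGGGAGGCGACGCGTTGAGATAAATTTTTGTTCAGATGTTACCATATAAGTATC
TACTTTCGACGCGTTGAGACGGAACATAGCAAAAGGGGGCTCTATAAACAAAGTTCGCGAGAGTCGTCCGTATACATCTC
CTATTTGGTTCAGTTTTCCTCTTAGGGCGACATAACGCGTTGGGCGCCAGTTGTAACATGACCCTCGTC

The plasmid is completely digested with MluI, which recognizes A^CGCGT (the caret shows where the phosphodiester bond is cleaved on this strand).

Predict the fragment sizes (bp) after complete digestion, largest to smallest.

106, 70, 53 bp

MluI sites (ACGCGT) start at positions 36, 89, 195.
MluI cuts after the first base of each site, so after positions 36, 89, 195.
Circular molecule, 3 cuts → 3 fragments:
  37–89 → 53 bp
  90–195 → 106 bp
  196–229 then 1–36 → 34 + 36 = 70 bp
Sorted largest to smallest: 106, 70, 53 bp.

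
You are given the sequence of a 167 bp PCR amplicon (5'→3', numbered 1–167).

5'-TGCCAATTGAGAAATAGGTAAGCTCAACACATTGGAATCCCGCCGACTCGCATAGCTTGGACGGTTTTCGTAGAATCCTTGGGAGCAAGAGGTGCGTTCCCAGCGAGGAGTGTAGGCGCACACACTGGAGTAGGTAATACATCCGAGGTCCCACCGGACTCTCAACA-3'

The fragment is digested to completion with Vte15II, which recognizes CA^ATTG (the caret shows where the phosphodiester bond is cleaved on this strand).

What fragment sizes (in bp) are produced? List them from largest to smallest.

162, 5 bp

The Vte15II site (CAATTG) starts at position 4.
Vte15II cuts after base 2 of each site, so after position 5.
Linear molecule, 1 cut → 2 fragments:
  1–5 → 5 bp
  6–167 → 162 bp
Sorted largest to smallest: 162, 5 bp.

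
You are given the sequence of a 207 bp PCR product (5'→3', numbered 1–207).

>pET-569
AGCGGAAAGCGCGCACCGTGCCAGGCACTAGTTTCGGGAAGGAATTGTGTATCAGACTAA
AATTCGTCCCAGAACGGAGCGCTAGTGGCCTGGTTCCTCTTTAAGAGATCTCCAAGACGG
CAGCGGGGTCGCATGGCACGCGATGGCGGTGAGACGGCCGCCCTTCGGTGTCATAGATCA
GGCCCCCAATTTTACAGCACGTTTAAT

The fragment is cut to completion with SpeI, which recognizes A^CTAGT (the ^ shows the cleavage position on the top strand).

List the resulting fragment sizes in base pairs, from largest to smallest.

180, 27 bp

The SpeI site (ACTAGT) starts at position 27.
SpeI cuts after the first base of each site, so after position 27.
Linear molecule, 1 cut → 2 fragments:
  1–27 → 27 bp
  28–207 → 180 bp
Sorted largest to smallest: 180, 27 bp.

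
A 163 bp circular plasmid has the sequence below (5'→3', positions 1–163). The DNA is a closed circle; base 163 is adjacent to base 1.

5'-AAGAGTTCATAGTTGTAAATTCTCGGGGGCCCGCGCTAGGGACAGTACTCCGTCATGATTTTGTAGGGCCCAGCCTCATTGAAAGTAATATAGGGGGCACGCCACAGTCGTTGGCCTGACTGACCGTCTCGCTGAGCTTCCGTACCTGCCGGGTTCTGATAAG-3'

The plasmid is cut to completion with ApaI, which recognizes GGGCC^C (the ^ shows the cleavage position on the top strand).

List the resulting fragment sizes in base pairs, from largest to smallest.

124, 39 bp

ApaI sites (GGGCCC) start at positions 27, 66.
ApaI cuts after base 5 of each site (before the last base), so after positions 31, 70.
Circular molecule, 2 cuts → 2 fragments:
  32–70 → 39 bp
  71–163 then 1–31 → 93 + 31 = 124 bp
Sorted largest to smallest: 124, 39 bp.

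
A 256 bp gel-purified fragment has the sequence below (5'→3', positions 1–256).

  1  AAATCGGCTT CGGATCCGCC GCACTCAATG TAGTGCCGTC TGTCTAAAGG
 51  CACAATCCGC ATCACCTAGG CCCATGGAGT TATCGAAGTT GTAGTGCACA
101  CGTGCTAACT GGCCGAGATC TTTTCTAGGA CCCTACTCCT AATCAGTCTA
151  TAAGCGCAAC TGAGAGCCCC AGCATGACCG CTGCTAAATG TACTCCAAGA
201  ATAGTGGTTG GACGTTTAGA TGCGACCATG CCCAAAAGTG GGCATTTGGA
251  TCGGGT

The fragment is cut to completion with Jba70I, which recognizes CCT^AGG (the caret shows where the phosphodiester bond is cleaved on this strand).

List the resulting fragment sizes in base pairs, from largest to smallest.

The Jba70I site (CCTAGG) starts at position 65.
Jba70I cuts after base 3 of each site, so after position 67.
Linear molecule, 1 cut → 2 fragments:
  1–67 → 67 bp
  68–256 → 189 bp
Sorted largest to smallest: 189, 67 bp.

189, 67 bp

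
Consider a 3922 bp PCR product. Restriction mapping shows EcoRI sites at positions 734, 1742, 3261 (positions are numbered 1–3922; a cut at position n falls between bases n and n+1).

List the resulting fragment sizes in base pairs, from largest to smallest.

1519, 1008, 734, 661 bp

Linear molecule, 3 cuts → 4 fragments:
  734 − 0 = 734 bp
  1742 − 734 = 1008 bp
  3261 − 1742 = 1519 bp
  3922 − 3261 = 661 bp
Sorted largest to smallest: 1519, 1008, 734, 661 bp.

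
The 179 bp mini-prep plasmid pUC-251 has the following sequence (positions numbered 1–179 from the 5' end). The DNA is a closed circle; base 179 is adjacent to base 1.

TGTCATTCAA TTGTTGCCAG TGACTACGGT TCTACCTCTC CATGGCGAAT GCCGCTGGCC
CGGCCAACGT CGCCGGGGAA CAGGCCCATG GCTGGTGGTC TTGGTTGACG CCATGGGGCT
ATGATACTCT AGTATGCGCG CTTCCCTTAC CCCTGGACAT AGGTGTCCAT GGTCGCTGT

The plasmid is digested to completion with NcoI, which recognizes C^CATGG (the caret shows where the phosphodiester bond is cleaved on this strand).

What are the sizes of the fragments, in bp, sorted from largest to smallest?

56, 52, 46, 25 bp

NcoI sites (CCATGG) start at positions 40, 86, 111, 167.
NcoI cuts after the first base of each site, so after positions 40, 86, 111, 167.
Circular molecule, 4 cuts → 4 fragments:
  41–86 → 46 bp
  87–111 → 25 bp
  112–167 → 56 bp
  168–179 then 1–40 → 12 + 40 = 52 bp
Sorted largest to smallest: 56, 52, 46, 25 bp.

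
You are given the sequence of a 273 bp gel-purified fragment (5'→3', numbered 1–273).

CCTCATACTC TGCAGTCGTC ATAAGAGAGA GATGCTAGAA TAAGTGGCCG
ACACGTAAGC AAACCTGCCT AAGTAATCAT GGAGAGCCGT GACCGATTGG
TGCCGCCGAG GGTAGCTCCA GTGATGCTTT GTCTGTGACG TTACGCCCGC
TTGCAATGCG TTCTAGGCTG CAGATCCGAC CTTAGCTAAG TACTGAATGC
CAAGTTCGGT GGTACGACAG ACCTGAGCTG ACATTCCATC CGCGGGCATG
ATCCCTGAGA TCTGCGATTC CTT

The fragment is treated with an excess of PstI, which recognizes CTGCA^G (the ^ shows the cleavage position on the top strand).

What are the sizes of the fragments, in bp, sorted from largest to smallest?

PstI sites (CTGCAG) start at positions 10, 168.
PstI cuts after base 5 of each site (before the last base), so after positions 14, 172.
Linear molecule, 2 cuts → 3 fragments:
  1–14 → 14 bp
  15–172 → 158 bp
  173–273 → 101 bp
Sorted largest to smallest: 158, 101, 14 bp.

158, 101, 14 bp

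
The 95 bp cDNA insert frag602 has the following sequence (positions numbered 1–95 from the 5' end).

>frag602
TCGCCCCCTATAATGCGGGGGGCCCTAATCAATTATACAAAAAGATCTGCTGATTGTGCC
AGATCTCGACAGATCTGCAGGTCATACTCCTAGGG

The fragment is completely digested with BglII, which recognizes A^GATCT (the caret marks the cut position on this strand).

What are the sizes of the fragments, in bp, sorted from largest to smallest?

43, 24, 18, 10 bp

BglII sites (AGATCT) start at positions 43, 61, 71.
BglII cuts after the first base of each site, so after positions 43, 61, 71.
Linear molecule, 3 cuts → 4 fragments:
  1–43 → 43 bp
  44–61 → 18 bp
  62–71 → 10 bp
  72–95 → 24 bp
Sorted largest to smallest: 43, 24, 18, 10 bp.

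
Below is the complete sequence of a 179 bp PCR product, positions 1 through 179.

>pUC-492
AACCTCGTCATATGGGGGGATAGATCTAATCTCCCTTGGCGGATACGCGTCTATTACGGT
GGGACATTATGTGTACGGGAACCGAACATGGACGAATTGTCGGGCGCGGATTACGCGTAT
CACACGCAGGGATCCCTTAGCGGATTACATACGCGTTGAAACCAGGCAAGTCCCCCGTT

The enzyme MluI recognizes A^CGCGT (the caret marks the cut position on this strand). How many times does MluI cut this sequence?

3

ACGCGT occurs starting at positions 45, 113, 151.
MluI cuts at 3 sites.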